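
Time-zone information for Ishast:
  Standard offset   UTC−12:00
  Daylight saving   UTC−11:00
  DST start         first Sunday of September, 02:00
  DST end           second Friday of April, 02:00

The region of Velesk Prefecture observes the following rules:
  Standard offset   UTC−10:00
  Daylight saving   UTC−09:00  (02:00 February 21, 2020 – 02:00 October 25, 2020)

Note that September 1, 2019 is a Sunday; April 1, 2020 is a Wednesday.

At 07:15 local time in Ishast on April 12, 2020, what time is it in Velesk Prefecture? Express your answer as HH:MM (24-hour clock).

1 September 2019 is a Sunday, so the first Sunday is September 1.
1 April 2020 is a Wednesday, so the first Friday is April 3 and the second is April 10.
April 12, 2020 does not fall between 1 September 2019 and 10 April 2020, so daylight saving is not in effect and Ishast is at UTC−12:00.
07:15 Ishast + 12h = 19:15 UTC.
At the standard offset (UTC−10:00), 19:15 UTC − 10h = 09:15 Velesk Prefecture standard time.
The standard-time date in Velesk Prefecture, April 12, 2020, lies within the daylight-saving period (21 February – 25 October), so Velesk Prefecture is on daylight time, UTC−09:00.
19:15 UTC − 9h = 10:15 Velesk Prefecture.

10:15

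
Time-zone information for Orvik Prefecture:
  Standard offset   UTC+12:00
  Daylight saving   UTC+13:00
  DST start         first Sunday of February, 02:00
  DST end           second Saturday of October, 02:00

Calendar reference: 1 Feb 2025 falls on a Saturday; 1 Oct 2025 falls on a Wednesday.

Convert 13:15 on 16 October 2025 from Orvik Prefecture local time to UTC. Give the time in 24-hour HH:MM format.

1 February 2025 is a Saturday, so the first Sunday is February 2.
1 October 2025 is a Wednesday, so the first Saturday is October 4 and the second is October 11.
16 October 2025 does not fall between 2 February and 11 October, so daylight saving is not in effect and Orvik Prefecture is at UTC+12:00.
13:15 local − 12h = 01:15 UTC.

01:15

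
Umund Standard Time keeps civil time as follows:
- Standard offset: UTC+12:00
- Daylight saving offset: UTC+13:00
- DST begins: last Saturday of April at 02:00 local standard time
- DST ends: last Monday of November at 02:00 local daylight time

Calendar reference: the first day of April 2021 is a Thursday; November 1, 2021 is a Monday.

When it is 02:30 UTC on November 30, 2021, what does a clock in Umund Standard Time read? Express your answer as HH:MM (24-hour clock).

14:30

1 April 2021 is a Thursday, so Saturdays fall on 3, 10, 17, 24; the last is April 24.
1 November 2021 is a Monday, so Mondays fall on 1, 8, 15, 22, 29; the last is November 29.
At the standard offset (UTC+12:00), 02:30 UTC + 12h = 14:30 Umund Standard Time standard time.
The standard-time date in Umund Standard Time, November 30, 2021, is outside the daylight-saving period (24 April – 29 November), so Umund Standard Time is on standard time, UTC+12:00.
02:30 UTC + 12h = 14:30 local.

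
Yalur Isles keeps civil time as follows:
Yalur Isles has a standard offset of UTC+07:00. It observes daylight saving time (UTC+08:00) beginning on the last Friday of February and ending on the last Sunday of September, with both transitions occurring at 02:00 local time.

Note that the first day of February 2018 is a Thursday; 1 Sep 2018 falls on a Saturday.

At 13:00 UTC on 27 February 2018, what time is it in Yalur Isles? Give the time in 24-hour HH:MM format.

21:00

1 February 2018 is a Thursday, so Fridays fall on 2, 9, 16, 23; the last is February 23.
1 September 2018 is a Saturday, so Sundays fall on 2, 9, 16, 23, 30; the last is September 30.
At the standard offset (UTC+07:00), 13:00 UTC + 7h = 20:00 Yalur Isles standard time.
The standard-time date in Yalur Isles, 27 February 2018, falls between 23 February and 30 September, so daylight saving is in effect and Yalur Isles is at UTC+08:00.
13:00 UTC + 8h = 21:00 local.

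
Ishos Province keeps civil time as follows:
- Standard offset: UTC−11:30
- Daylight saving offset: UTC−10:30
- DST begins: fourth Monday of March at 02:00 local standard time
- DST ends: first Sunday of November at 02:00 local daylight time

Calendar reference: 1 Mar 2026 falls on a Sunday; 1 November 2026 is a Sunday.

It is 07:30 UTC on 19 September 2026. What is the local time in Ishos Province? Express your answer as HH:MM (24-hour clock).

21:00

1 March 2026 is a Sunday, so the first Monday is March 2 and the fourth is March 23.
1 November 2026 is a Sunday, so the first Sunday is November 1.
At the standard offset (UTC−11:30), 07:30 UTC − 11h30m = 20:00 Ishos Province standard time (rolling into the previous day, 18 September 2026).
Daylight saving runs 23 March – 1 November; the standard-time date in Ishos Province, 18 September 2026, is inside that window, so Ishos Province is at UTC−10:30.
07:30 UTC − 10h30m = 21:00 local (rolling into the previous day, 18 September 2026).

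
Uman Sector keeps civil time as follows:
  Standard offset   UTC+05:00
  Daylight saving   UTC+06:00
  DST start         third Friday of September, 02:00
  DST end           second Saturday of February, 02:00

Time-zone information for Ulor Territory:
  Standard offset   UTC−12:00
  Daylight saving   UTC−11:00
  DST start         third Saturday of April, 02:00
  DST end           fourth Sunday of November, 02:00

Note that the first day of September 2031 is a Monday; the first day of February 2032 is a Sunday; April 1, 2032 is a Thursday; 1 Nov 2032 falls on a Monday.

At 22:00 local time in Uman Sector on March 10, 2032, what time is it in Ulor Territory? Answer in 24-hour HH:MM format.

05:00

1 September 2031 is a Monday, so the first Friday is September 5 and the third is September 19.
1 February 2032 is a Sunday, so the first Saturday is February 7 and the second is February 14.
March 10, 2032 does not fall between 19 September 2031 and 14 February 2032, so daylight saving is not in effect and Uman Sector is at UTC+05:00.
22:00 Uman Sector − 5h = 17:00 UTC.
1 April 2032 is a Thursday, so the first Saturday is April 3 and the third is April 17.
1 November 2032 is a Monday, so the first Sunday is November 7 and the fourth is November 28.
At the standard offset (UTC−12:00), 17:00 UTC − 12h = 05:00 Ulor Territory standard time.
The standard-time date in Ulor Territory, March 10, 2032, is outside the daylight-saving period (17 April – 28 November), so Ulor Territory is on standard time, UTC−12:00.
17:00 UTC − 12h = 05:00 Ulor Territory.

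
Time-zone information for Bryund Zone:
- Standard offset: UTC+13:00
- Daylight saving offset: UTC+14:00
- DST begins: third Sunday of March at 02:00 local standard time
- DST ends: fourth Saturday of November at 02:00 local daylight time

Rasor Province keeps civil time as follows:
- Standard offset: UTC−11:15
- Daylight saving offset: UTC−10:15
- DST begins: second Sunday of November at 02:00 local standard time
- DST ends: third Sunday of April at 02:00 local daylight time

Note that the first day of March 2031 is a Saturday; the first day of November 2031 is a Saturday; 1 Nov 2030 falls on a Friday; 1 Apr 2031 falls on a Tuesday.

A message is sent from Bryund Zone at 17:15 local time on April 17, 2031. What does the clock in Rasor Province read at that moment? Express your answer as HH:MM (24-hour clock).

17:00

1 March 2031 is a Saturday, so the first Sunday is March 2 and the third is March 16.
1 November 2031 is a Saturday, so the first Saturday is November 1 and the fourth is November 22.
April 17, 2031 lies within the daylight-saving period (16 March – 22 November), so Bryund Zone is on daylight time, UTC+14:00.
17:15 Bryund Zone − 14h = 03:15 UTC.
1 November 2030 is a Friday, so the first Sunday is November 3 and the second is November 10.
1 April 2031 is a Tuesday, so the first Sunday is April 6 and the third is April 20.
At the standard offset (UTC−11:15), 03:15 UTC − 11h15m = 16:00 Rasor Province standard time (rolling into the previous day, 16 April 2031).
Daylight saving runs 10 November 2030 – 20 April 2031; the standard-time date in Rasor Province, April 16, 2031, is inside that window, so Rasor Province is at UTC−10:15.
03:15 UTC − 10h15m = 17:00 Rasor Province (rolling into the previous day, 16 April 2031).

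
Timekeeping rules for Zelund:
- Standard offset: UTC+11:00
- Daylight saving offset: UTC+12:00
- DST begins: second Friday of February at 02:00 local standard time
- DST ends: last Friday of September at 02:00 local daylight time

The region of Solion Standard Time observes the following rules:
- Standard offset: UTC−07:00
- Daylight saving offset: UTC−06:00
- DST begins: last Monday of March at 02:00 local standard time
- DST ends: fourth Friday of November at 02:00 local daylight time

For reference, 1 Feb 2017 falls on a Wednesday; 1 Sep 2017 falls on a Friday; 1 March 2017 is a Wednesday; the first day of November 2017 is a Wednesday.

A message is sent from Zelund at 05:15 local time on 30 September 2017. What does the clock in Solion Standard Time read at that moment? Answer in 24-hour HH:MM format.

1 February 2017 is a Wednesday, so the first Friday is February 3 and the second is February 10.
1 September 2017 is a Friday, so Fridays fall on 1, 8, 15, 22, 29; the last is September 29.
Daylight saving runs 10 February – 29 September; 30 September 2017 is outside that window, so Zelund is on standard time at UTC+11:00.
05:15 Zelund − 11h = 18:15 UTC (rolling into the previous day, 29 September 2017).
1 March 2017 is a Wednesday, so Mondays fall on 6, 13, 20, 27; the last is March 27.
1 November 2017 is a Wednesday, so the first Friday is November 3 and the fourth is November 24.
At the standard offset (UTC−07:00), 18:15 UTC − 7h = 11:15 Solion Standard Time standard time.
The standard-time date in Solion Standard Time, 29 September 2017, falls between 27 March and 24 November, so daylight saving is in effect and Solion Standard Time is at UTC−06:00.
18:15 UTC − 6h = 12:15 Solion Standard Time.

12:15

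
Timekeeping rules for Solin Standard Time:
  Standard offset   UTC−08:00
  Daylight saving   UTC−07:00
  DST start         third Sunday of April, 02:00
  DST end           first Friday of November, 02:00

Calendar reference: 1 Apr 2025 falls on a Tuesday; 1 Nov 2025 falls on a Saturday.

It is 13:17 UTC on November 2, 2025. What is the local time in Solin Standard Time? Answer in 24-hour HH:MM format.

1 April 2025 is a Tuesday, so the first Sunday is April 6 and the third is April 20.
1 November 2025 is a Saturday, so the first Friday is November 7.
At the standard offset (UTC−08:00), 13:17 UTC − 8h = 05:17 Solin Standard Time standard time.
The standard-time date in Solin Standard Time, November 2, 2025, lies within the daylight-saving period (20 April – 7 November), so Solin Standard Time is on daylight time, UTC−07:00.
13:17 UTC − 7h = 06:17 local.

06:17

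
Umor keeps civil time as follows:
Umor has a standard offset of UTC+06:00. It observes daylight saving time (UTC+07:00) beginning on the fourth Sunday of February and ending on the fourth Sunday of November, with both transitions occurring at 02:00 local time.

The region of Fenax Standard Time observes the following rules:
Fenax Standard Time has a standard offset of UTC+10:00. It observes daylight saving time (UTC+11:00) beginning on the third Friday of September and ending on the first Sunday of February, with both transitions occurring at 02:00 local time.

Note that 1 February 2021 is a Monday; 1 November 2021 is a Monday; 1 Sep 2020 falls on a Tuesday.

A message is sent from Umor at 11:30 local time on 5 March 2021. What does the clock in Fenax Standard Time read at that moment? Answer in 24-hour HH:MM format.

1 February 2021 is a Monday, so the first Sunday is February 7 and the fourth is February 28.
1 November 2021 is a Monday, so the first Sunday is November 7 and the fourth is November 28.
Daylight saving runs 28 February – 28 November; 5 March 2021 is inside that window, so Umor is at UTC+07:00.
11:30 Umor − 7h = 04:30 UTC.
1 September 2020 is a Tuesday, so the first Friday is September 4 and the third is September 18.
1 February 2021 is a Monday, so the first Sunday is February 7.
At the standard offset (UTC+10:00), 04:30 UTC + 10h = 14:30 Fenax Standard Time standard time.
Daylight saving runs 18 September 2020 – 7 February 2021; the standard-time date in Fenax Standard Time, 5 March 2021, is outside that window, so Fenax Standard Time is on standard time at UTC+10:00.
04:30 UTC + 10h = 14:30 Fenax Standard Time.

14:30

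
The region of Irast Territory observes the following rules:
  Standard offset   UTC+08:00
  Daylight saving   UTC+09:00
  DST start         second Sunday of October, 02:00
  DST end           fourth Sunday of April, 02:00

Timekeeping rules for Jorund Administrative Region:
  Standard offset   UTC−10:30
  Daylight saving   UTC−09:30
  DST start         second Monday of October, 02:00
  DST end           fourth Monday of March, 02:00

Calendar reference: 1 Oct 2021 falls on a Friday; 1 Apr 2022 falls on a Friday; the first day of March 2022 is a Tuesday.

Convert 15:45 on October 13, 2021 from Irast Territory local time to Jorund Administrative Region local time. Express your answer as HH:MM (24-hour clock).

1 October 2021 is a Friday, so the first Sunday is October 3 and the second is October 10.
1 April 2022 is a Friday, so the first Sunday is April 3 and the fourth is April 24.
October 13, 2021 falls between 10 October 2021 and 24 April 2022, so daylight saving is in effect and Irast Territory is at UTC+09:00.
15:45 Irast Territory − 9h = 06:45 UTC.
1 October 2021 is a Friday, so the first Monday is October 4 and the second is October 11.
1 March 2022 is a Tuesday, so the first Monday is March 7 and the fourth is March 28.
At the standard offset (UTC−10:30), 06:45 UTC − 10h30m = 20:15 Jorund Administrative Region standard time (rolling into the previous day, 12 October 2021).
Daylight saving runs 11 October 2021 – 28 March 2022; the standard-time date in Jorund Administrative Region, October 12, 2021, is inside that window, so Jorund Administrative Region is at UTC−09:30.
06:45 UTC − 9h30m = 21:15 Jorund Administrative Region (rolling into the previous day, 12 October 2021).

21:15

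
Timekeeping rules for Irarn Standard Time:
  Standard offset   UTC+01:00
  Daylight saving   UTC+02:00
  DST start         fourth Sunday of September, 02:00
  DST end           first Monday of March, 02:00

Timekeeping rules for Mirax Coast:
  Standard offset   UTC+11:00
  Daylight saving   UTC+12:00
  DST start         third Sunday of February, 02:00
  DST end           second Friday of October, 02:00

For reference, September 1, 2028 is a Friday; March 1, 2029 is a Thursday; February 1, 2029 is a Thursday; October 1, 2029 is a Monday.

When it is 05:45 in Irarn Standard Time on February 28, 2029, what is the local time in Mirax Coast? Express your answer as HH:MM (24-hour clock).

1 September 2028 is a Friday, so the first Sunday is September 3 and the fourth is September 24.
1 March 2029 is a Thursday, so the first Monday is March 5.
February 28, 2029 lies within the daylight-saving period (24 September 2028 – 5 March 2029), so Irarn Standard Time is on daylight time, UTC+02:00.
05:45 Irarn Standard Time − 2h = 03:45 UTC.
1 February 2029 is a Thursday, so the first Sunday is February 4 and the third is February 18.
1 October 2029 is a Monday, so the first Friday is October 5 and the second is October 12.
At the standard offset (UTC+11:00), 03:45 UTC + 11h = 14:45 Mirax Coast standard time.
The standard-time date in Mirax Coast, February 28, 2029, lies within the daylight-saving period (18 February – 12 October), so Mirax Coast is on daylight time, UTC+12:00.
03:45 UTC + 12h = 15:45 Mirax Coast.

15:45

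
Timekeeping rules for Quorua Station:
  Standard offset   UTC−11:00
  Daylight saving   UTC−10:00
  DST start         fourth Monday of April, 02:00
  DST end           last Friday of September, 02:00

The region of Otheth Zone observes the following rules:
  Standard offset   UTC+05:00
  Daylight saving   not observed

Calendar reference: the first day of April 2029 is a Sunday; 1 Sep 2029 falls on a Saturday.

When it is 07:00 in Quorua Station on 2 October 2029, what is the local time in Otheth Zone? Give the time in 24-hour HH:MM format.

23:00

1 April 2029 is a Sunday, so the first Monday is April 2 and the fourth is April 23.
1 September 2029 is a Saturday, so Fridays fall on 7, 14, 21, 28; the last is September 28.
Daylight saving runs 23 April – 28 September; 2 October 2029 is outside that window, so Quorua Station is on standard time at UTC−11:00.
07:00 Quorua Station + 11h = 18:00 UTC.
Otheth Zone has no daylight saving, so its offset is UTC+05:00 year-round.
18:00 UTC + 5h = 23:00 Otheth Zone.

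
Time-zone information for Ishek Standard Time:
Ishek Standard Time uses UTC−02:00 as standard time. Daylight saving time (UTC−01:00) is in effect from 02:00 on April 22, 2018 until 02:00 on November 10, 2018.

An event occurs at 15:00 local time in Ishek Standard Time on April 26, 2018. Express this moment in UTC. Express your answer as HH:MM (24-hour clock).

April 26, 2018 lies within the daylight-saving period (22 April – 10 November), so Ishek Standard Time is on daylight time, UTC−01:00.
15:00 local + 1h = 16:00 UTC.

16:00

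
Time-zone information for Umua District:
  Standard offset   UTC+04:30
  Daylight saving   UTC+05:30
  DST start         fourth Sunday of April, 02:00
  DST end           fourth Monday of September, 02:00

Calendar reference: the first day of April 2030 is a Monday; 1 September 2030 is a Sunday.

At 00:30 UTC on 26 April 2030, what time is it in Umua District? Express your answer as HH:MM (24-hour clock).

05:00

1 April 2030 is a Monday, so the first Sunday is April 7 and the fourth is April 28.
1 September 2030 is a Sunday, so the first Monday is September 2 and the fourth is September 23.
At the standard offset (UTC+04:30), 00:30 UTC + 4h30m = 05:00 Umua District standard time.
The standard-time date in Umua District, 26 April 2030, is outside the daylight-saving period (28 April – 23 September), so Umua District is on standard time, UTC+04:30.
00:30 UTC + 4h30m = 05:00 local.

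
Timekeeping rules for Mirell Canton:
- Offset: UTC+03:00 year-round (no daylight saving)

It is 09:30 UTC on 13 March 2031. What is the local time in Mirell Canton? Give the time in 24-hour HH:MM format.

Mirell Canton stays on UTC+03:00 all year.
09:30 UTC + 3h = 12:30 local.

12:30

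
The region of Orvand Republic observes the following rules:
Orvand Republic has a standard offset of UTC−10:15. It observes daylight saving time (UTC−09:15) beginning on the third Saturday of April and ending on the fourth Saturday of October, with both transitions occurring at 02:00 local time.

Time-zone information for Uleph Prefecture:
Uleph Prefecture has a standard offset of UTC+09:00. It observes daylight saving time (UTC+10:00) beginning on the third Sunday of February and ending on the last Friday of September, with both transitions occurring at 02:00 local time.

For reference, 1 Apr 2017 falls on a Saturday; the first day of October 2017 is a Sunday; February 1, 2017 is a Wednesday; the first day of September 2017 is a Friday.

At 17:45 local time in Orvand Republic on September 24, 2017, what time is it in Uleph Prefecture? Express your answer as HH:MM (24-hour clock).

13:00

1 April 2017 is a Saturday, so the first Saturday is April 1 and the third is April 15.
1 October 2017 is a Sunday, so the first Saturday is October 7 and the fourth is October 28.
Daylight saving runs 15 April – 28 October; September 24, 2017 is inside that window, so Orvand Republic is at UTC−09:15.
17:45 Orvand Republic + 9h15m = 03:00 UTC (rolling into the next day, 25 September 2017).
1 February 2017 is a Wednesday, so the first Sunday is February 5 and the third is February 19.
1 September 2017 is a Friday, so Fridays fall on 1, 8, 15, 22, 29; the last is September 29.
At the standard offset (UTC+09:00), 03:00 UTC + 9h = 12:00 Uleph Prefecture standard time.
The standard-time date in Uleph Prefecture, September 25, 2017, falls between 19 February and 29 September, so daylight saving is in effect and Uleph Prefecture is at UTC+10:00.
03:00 UTC + 10h = 13:00 Uleph Prefecture.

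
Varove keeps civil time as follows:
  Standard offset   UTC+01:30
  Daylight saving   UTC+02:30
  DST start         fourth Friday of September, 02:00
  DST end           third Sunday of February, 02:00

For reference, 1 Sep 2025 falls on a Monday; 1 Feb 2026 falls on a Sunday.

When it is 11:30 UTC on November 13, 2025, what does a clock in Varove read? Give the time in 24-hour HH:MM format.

14:00

1 September 2025 is a Monday, so the first Friday is September 5 and the fourth is September 26.
1 February 2026 is a Sunday, so the first Sunday is February 1 and the third is February 15.
At the standard offset (UTC+01:30), 11:30 UTC + 1h30m = 13:00 Varove standard time.
The standard-time date in Varove, November 13, 2025, falls between 26 September 2025 and 15 February 2026, so daylight saving is in effect and Varove is at UTC+02:30.
11:30 UTC + 2h30m = 14:00 local.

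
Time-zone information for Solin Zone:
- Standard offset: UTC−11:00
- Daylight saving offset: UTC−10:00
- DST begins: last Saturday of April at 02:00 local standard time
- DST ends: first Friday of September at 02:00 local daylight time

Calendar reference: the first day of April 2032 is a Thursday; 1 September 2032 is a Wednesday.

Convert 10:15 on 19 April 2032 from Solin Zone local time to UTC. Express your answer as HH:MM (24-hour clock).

1 April 2032 is a Thursday, so Saturdays fall on 3, 10, 17, 24; the last is April 24.
1 September 2032 is a Wednesday, so the first Friday is September 3.
19 April 2032 does not fall between 24 April and 3 September, so daylight saving is not in effect and Solin Zone is at UTC−11:00.
10:15 local + 11h = 21:15 UTC.

21:15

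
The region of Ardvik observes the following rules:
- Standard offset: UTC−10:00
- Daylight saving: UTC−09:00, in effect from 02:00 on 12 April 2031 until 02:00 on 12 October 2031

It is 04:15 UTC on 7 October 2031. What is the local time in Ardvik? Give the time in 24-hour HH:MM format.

19:15

At the standard offset (UTC−10:00), 04:15 UTC − 10h = 18:15 Ardvik standard time (rolling into the previous day, 6 October 2031).
Daylight saving runs 12 April – 12 October; the standard-time date in Ardvik, 6 October 2031, is inside that window, so Ardvik is at UTC−09:00.
04:15 UTC − 9h = 19:15 local (rolling into the previous day, 6 October 2031).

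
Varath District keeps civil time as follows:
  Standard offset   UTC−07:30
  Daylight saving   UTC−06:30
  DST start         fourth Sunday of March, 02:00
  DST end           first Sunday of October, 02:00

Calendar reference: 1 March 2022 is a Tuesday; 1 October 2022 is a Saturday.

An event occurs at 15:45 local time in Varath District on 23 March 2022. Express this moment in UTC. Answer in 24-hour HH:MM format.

23:15

1 March 2022 is a Tuesday, so the first Sunday is March 6 and the fourth is March 27.
1 October 2022 is a Saturday, so the first Sunday is October 2.
23 March 2022 does not fall between 27 March and 2 October, so daylight saving is not in effect and Varath District is at UTC−07:30.
15:45 local + 7h30m = 23:15 UTC.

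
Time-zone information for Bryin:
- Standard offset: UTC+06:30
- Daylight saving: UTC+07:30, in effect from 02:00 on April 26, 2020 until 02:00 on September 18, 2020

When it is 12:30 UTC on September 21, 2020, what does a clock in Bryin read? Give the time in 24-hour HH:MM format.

19:00

At the standard offset (UTC+06:30), 12:30 UTC + 6h30m = 19:00 Bryin standard time.
The standard-time date in Bryin, September 21, 2020, is outside the daylight-saving period (26 April – 18 September), so Bryin is on standard time, UTC+06:30.
12:30 UTC + 6h30m = 19:00 local.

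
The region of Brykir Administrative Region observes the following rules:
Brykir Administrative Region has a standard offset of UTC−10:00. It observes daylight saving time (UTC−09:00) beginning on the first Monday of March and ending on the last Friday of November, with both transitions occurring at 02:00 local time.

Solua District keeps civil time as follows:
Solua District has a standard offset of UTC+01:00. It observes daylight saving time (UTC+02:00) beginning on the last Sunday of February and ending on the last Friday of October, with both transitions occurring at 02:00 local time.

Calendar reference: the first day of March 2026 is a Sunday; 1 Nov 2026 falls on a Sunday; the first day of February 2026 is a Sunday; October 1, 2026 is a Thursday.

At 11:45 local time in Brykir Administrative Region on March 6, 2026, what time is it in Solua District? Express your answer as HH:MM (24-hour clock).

1 March 2026 is a Sunday, so the first Monday is March 2.
1 November 2026 is a Sunday, so Fridays fall on 6, 13, 20, 27; the last is November 27.
March 6, 2026 lies within the daylight-saving period (2 March – 27 November), so Brykir Administrative Region is on daylight time, UTC−09:00.
11:45 Brykir Administrative Region + 9h = 20:45 UTC.
1 February 2026 is a Sunday, so Sundays fall on 1, 8, 15, 22; the last is February 22.
1 October 2026 is a Thursday, so Fridays fall on 2, 9, 16, 23, 30; the last is October 30.
At the standard offset (UTC+01:00), 20:45 UTC + 1h = 21:45 Solua District standard time.
Daylight saving runs 22 February – 30 October; the standard-time date in Solua District, March 6, 2026, is inside that window, so Solua District is at UTC+02:00.
20:45 UTC + 2h = 22:45 Solua District.

22:45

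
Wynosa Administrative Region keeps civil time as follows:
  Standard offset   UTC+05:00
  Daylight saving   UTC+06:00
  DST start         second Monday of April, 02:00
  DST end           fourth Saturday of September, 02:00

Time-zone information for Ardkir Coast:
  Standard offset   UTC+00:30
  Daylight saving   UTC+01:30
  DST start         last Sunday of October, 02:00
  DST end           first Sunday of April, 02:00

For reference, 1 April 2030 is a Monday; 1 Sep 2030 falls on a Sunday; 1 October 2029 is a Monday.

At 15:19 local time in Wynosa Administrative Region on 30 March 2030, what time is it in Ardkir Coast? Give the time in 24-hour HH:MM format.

1 April 2030 is a Monday, so the first Monday is April 1 and the second is April 8.
1 September 2030 is a Sunday, so the first Saturday is September 7 and the fourth is September 28.
Daylight saving runs 8 April – 28 September; 30 March 2030 is outside that window, so Wynosa Administrative Region is on standard time at UTC+05:00.
15:19 Wynosa Administrative Region − 5h = 10:19 UTC.
1 October 2029 is a Monday, so Sundays fall on 7, 14, 21, 28; the last is October 28.
1 April 2030 is a Monday, so the first Sunday is April 7.
At the standard offset (UTC+00:30), 10:19 UTC + 0h30m = 10:49 Ardkir Coast standard time.
The standard-time date in Ardkir Coast, 30 March 2030, falls between 28 October 2029 and 7 April 2030, so daylight saving is in effect and Ardkir Coast is at UTC+01:30.
10:19 UTC + 1h30m = 11:49 Ardkir Coast.

11:49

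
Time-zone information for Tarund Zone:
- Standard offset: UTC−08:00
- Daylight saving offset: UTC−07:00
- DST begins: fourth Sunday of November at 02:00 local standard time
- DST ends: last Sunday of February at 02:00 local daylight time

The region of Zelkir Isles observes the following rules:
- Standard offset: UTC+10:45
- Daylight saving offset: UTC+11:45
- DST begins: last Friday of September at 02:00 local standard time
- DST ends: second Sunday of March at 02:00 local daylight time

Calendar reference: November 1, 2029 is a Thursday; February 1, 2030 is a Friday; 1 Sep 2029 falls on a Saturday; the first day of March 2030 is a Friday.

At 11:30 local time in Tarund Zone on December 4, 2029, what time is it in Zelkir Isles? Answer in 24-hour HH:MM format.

1 November 2029 is a Thursday, so the first Sunday is November 4 and the fourth is November 25.
1 February 2030 is a Friday, so Sundays fall on 3, 10, 17, 24; the last is February 24.
Daylight saving runs 25 November 2029 – 24 February 2030; December 4, 2029 is inside that window, so Tarund Zone is at UTC−07:00.
11:30 Tarund Zone + 7h = 18:30 UTC.
1 September 2029 is a Saturday, so Fridays fall on 7, 14, 21, 28; the last is September 28.
1 March 2030 is a Friday, so the first Sunday is March 3 and the second is March 10.
At the standard offset (UTC+10:45), 18:30 UTC + 10h45m = 05:15 Zelkir Isles standard time (rolling into the next day, 5 December 2029).
Daylight saving runs 28 September 2029 – 10 March 2030; the standard-time date in Zelkir Isles, December 5, 2029, is inside that window, so Zelkir Isles is at UTC+11:45.
18:30 UTC + 11h45m = 06:15 Zelkir Isles (rolling into the next day, 5 December 2029).

06:15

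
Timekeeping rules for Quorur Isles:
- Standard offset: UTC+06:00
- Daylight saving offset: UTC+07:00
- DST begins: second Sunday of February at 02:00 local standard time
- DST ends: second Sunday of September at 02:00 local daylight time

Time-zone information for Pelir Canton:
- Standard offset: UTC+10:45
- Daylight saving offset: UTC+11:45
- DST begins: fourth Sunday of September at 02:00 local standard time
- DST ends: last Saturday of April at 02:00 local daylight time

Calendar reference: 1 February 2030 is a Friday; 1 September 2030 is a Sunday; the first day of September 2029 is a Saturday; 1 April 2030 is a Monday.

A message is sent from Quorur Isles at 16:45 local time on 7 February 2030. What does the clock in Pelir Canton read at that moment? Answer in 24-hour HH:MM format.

22:30

1 February 2030 is a Friday, so the first Sunday is February 3 and the second is February 10.
1 September 2030 is a Sunday, so the first Sunday is September 1 and the second is September 8.
7 February 2030 does not fall between 10 February and 8 September, so daylight saving is not in effect and Quorur Isles is at UTC+06:00.
16:45 Quorur Isles − 6h = 10:45 UTC.
1 September 2029 is a Saturday, so the first Sunday is September 2 and the fourth is September 23.
1 April 2030 is a Monday, so Saturdays fall on 6, 13, 20, 27; the last is April 27.
At the standard offset (UTC+10:45), 10:45 UTC + 10h45m = 21:30 Pelir Canton standard time.
Daylight saving runs 23 September 2029 – 27 April 2030; the standard-time date in Pelir Canton, 7 February 2030, is inside that window, so Pelir Canton is at UTC+11:45.
10:45 UTC + 11h45m = 22:30 Pelir Canton.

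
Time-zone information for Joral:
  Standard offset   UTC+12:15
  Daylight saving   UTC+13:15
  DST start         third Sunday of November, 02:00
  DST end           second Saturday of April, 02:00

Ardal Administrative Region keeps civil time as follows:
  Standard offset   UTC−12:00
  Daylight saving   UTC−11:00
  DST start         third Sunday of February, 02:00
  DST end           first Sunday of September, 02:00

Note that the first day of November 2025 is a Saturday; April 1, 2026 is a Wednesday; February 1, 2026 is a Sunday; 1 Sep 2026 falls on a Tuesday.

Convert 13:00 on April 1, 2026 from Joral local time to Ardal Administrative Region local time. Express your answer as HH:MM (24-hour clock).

1 November 2025 is a Saturday, so the first Sunday is November 2 and the third is November 16.
1 April 2026 is a Wednesday, so the first Saturday is April 4 and the second is April 11.
Daylight saving runs 16 November 2025 – 11 April 2026; April 1, 2026 is inside that window, so Joral is at UTC+13:15.
13:00 Joral − 13h15m = 23:45 UTC (rolling into the previous day, 31 March 2026).
1 February 2026 is a Sunday, so the first Sunday is February 1 and the third is February 15.
1 September 2026 is a Tuesday, so the first Sunday is September 6.
At the standard offset (UTC−12:00), 23:45 UTC − 12h = 11:45 Ardal Administrative Region standard time.
Daylight saving runs 15 February – 6 September; the standard-time date in Ardal Administrative Region, March 31, 2026, is inside that window, so Ardal Administrative Region is at UTC−11:00.
23:45 UTC − 11h = 12:45 Ardal Administrative Region.

12:45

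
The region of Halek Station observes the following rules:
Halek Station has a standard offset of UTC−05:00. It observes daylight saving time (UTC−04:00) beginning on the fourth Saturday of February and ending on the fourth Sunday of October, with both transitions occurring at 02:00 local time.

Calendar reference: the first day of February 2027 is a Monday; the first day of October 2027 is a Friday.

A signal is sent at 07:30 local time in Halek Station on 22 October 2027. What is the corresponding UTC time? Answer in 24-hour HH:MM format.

1 February 2027 is a Monday, so the first Saturday is February 6 and the fourth is February 27.
1 October 2027 is a Friday, so the first Sunday is October 3 and the fourth is October 24.
22 October 2027 lies within the daylight-saving period (27 February – 24 October), so Halek Station is on daylight time, UTC−04:00.
07:30 local + 4h = 11:30 UTC.

11:30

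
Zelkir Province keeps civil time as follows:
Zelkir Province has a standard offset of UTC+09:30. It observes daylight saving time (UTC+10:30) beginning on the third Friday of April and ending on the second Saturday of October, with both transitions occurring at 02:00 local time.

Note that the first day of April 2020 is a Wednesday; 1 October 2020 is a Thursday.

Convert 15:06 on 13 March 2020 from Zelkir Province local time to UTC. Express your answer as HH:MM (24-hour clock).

1 April 2020 is a Wednesday, so the first Friday is April 3 and the third is April 17.
1 October 2020 is a Thursday, so the first Saturday is October 3 and the second is October 10.
13 March 2020 does not fall between 17 April and 10 October, so daylight saving is not in effect and Zelkir Province is at UTC+09:30.
15:06 local − 9h30m = 05:36 UTC.

05:36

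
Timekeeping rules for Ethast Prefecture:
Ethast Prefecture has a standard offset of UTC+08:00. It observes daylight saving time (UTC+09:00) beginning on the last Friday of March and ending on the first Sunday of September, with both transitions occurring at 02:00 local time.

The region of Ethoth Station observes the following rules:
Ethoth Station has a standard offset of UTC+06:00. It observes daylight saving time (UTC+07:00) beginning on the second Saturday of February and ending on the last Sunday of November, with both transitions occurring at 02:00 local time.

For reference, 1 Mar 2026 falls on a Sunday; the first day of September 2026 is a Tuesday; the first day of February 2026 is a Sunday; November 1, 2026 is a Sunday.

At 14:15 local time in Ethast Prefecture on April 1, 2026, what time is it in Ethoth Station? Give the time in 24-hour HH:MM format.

12:15

1 March 2026 is a Sunday, so Fridays fall on 6, 13, 20, 27; the last is March 27.
1 September 2026 is a Tuesday, so the first Sunday is September 6.
Daylight saving runs 27 March – 6 September; April 1, 2026 is inside that window, so Ethast Prefecture is at UTC+09:00.
14:15 Ethast Prefecture − 9h = 05:15 UTC.
1 February 2026 is a Sunday, so the first Saturday is February 7 and the second is February 14.
1 November 2026 is a Sunday, so Sundays fall on 1, 8, 15, 22, 29; the last is November 29.
At the standard offset (UTC+06:00), 05:15 UTC + 6h = 11:15 Ethoth Station standard time.
The standard-time date in Ethoth Station, April 1, 2026, falls between 14 February and 29 November, so daylight saving is in effect and Ethoth Station is at UTC+07:00.
05:15 UTC + 7h = 12:15 Ethoth Station.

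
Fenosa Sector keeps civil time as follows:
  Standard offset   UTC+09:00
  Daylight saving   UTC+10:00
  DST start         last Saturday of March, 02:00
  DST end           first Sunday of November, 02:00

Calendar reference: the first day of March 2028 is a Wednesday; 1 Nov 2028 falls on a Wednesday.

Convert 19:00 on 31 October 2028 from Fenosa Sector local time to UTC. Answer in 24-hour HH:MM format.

09:00

1 March 2028 is a Wednesday, so Saturdays fall on 4, 11, 18, 25; the last is March 25.
1 November 2028 is a Wednesday, so the first Sunday is November 5.
Daylight saving runs 25 March – 5 November; 31 October 2028 is inside that window, so Fenosa Sector is at UTC+10:00.
19:00 local − 10h = 09:00 UTC.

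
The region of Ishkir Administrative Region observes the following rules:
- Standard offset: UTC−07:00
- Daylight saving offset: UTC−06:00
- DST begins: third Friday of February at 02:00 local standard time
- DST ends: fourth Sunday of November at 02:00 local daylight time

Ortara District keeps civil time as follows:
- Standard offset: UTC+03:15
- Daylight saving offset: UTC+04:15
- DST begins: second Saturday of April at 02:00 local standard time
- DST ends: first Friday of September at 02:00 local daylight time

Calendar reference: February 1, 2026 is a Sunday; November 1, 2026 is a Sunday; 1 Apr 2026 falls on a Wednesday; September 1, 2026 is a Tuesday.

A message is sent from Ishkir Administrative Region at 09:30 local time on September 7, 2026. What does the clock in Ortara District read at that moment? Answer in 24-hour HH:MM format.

18:45

1 February 2026 is a Sunday, so the first Friday is February 6 and the third is February 20.
1 November 2026 is a Sunday, so the first Sunday is November 1 and the fourth is November 22.
Daylight saving runs 20 February – 22 November; September 7, 2026 is inside that window, so Ishkir Administrative Region is at UTC−06:00.
09:30 Ishkir Administrative Region + 6h = 15:30 UTC.
1 April 2026 is a Wednesday, so the first Saturday is April 4 and the second is April 11.
1 September 2026 is a Tuesday, so the first Friday is September 4.
At the standard offset (UTC+03:15), 15:30 UTC + 3h15m = 18:45 Ortara District standard time.
The standard-time date in Ortara District, September 7, 2026, does not fall between 11 April and 4 September, so daylight saving is not in effect and Ortara District is at UTC+03:15.
15:30 UTC + 3h15m = 18:45 Ortara District.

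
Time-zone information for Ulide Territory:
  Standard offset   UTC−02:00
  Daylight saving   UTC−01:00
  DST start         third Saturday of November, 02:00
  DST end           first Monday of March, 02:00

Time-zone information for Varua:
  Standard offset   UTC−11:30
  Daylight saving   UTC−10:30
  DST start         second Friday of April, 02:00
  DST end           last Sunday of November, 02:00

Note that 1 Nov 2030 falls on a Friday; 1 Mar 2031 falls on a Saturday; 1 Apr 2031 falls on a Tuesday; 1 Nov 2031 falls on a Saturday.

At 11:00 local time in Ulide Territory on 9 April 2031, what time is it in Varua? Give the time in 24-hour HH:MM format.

1 November 2030 is a Friday, so the first Saturday is November 2 and the third is November 16.
1 March 2031 is a Saturday, so the first Monday is March 3.
Daylight saving runs 16 November 2030 – 3 March 2031; 9 April 2031 is outside that window, so Ulide Territory is on standard time at UTC−02:00.
11:00 Ulide Territory + 2h = 13:00 UTC.
1 April 2031 is a Tuesday, so the first Friday is April 4 and the second is April 11.
1 November 2031 is a Saturday, so Sundays fall on 2, 9, 16, 23, 30; the last is November 30.
At the standard offset (UTC−11:30), 13:00 UTC − 11h30m = 01:30 Varua standard time.
Daylight saving runs 11 April – 30 November; the standard-time date in Varua, 9 April 2031, is outside that window, so Varua is on standard time at UTC−11:30.
13:00 UTC − 11h30m = 01:30 Varua.

01:30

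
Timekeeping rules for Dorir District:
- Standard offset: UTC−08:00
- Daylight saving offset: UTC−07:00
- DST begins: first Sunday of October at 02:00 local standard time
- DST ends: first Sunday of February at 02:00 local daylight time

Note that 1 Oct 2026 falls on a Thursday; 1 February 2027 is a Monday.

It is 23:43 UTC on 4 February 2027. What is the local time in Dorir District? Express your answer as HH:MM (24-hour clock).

16:43

1 October 2026 is a Thursday, so the first Sunday is October 4.
1 February 2027 is a Monday, so the first Sunday is February 7.
At the standard offset (UTC−08:00), 23:43 UTC − 8h = 15:43 Dorir District standard time.
Daylight saving runs 4 October 2026 – 7 February 2027; the standard-time date in Dorir District, 4 February 2027, is inside that window, so Dorir District is at UTC−07:00.
23:43 UTC − 7h = 16:43 local.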